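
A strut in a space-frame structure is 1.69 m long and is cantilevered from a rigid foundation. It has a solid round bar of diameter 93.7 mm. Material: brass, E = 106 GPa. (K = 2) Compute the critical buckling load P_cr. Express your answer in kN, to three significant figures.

I = πd⁴/64 = π×93.7⁴/64 = 3.784×10^6 mm⁴
I = 3.784×10^6 mm⁴ = 3.784×10^-6 m⁴
Effective length L_e = K·L = 2 × 1.69 = 3.380 m
P_cr = π²EI / L_e² = π² × 106×10⁹ × 3.784×10^-6 / 3.380² = 3.465×10^5 N

P_cr ≈ 346 kN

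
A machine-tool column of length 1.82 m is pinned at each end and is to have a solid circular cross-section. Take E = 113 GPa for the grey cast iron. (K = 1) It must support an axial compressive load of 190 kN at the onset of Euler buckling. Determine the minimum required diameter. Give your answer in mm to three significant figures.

d ≈ 58.2 mm

L_e = K·L = 1 × 1.82 = 1.820 m
Required I = P_cr·L_e²/(π²E) = 1.900×10^5 × 1.820² / (π² × 1.13×10^11) = 5.643×10^-7 m⁴
I_req = 5.643×10^5 mm⁴
Solid circle: I = πd⁴/64  ⇒  d = (64I/π)^(1/4) = (64×5.643×10^5/π)^(1/4) = 58.2 mm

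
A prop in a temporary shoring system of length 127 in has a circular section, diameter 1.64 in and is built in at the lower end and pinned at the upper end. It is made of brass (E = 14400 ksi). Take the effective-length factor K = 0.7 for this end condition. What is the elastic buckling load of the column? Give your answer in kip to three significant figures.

I = πd⁴/64 = π×1.64⁴/64 = 0.3551 in⁴
Effective length L_e = K·L = 0.7 × 127 = 88.90 in
P_cr = π²EI / L_e² = π² × 14400×10³ × 0.3551 / 88.90² = 6.386×10^3 lb

P_cr ≈ 6.39 kip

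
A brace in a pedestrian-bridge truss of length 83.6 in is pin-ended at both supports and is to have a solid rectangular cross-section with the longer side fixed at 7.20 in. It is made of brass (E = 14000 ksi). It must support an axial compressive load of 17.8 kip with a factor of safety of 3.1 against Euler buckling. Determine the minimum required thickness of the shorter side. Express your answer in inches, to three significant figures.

b ≈ 1.67 in

Required P_cr = n·P = 3.1 × 17.8 = 55.18 kip
L_e = K·L = 1 × 83.6 = 83.60 in
Required I = P_cr·L_e²/(π²E) = 5.518×10^4 × 83.60² / (π² × 1.40×10^7) = 2.791 in⁴
Rectangle, weak axis: I_min = h·b³/12 with h = 7.20 in fixed  ⇒  b = (12I/h)^(1/3) = 1.67 in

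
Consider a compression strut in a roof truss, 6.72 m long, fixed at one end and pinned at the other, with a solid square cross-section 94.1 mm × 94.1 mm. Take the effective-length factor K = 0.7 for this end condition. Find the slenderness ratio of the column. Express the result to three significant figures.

λ ≈ 173

For a square r = a/√12 = 94.1/√12 = 27.16 mm
L_e = K·L = 0.7 × 6.72 m = 4.704 m = 4704.0 mm
λ = L_e / r_min = 4704.0 / 27.16 = 173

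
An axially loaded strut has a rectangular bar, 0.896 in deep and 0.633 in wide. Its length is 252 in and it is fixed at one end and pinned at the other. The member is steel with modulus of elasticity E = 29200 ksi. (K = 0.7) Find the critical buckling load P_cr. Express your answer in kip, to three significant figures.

P_cr ≈ 0.175 kip

Buckling occurs about the weak axis: I_min = h·b³/12 with b = 0.633 in (the shorter side).
I_min = 0.896×0.633³/12 = 1.894×10^-2 in⁴
Effective length L_e = K·L = 0.7 × 252 = 176.4 in
P_cr = π²EI / L_e² = π² × 29200×10³ × 1.894×10^-2 / 176.4² = 175.4 lb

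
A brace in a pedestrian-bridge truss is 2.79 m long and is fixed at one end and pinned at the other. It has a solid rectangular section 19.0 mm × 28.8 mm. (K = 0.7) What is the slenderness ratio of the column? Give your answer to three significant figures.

Buckling occurs about the weak axis: I_min = h·b³/12 with b = 19.0 mm (the shorter side).
I_min = 28.8×19.0³/12 = 1.646×10^4 mm⁴
A = 547.2 mm²;  r_min = √(I/A) = √(1.646×10^4/547.2) = 5.485 mm
L_e = K·L = 0.7 × 2.79 m = 1.953 m = 1953.0 mm
λ = L_e / r_min = 1953.0 / 5.485 = 356

λ ≈ 356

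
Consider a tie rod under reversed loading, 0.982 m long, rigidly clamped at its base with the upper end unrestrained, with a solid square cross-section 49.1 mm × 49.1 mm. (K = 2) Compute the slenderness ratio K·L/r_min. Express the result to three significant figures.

For a square r = a/√12 = 49.1/√12 = 14.17 mm
L_e = K·L = 2 × 0.982 m = 1.964 m = 1964.0 mm
λ = L_e / r_min = 1964.0 / 14.17 = 139

λ ≈ 139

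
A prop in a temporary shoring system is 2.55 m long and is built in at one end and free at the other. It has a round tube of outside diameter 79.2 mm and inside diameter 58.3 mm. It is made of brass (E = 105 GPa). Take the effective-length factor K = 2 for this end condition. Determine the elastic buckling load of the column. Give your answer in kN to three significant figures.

d_o = 79.2 mm, d_i = 58.3 mm
I = π(d_o⁴ − d_i⁴)/64 = π(79.2⁴ − 58.30⁴)/64 = 1.364×10^6 mm⁴
I = 1.364×10^6 mm⁴ = 1.364×10^-6 m⁴
Effective length L_e = K·L = 2 × 2.55 = 5.100 m
P_cr = π²EI / L_e² = π² × 105×10⁹ × 1.364×10^-6 / 5.100² = 5.436×10^4 N

P_cr ≈ 54.4 kN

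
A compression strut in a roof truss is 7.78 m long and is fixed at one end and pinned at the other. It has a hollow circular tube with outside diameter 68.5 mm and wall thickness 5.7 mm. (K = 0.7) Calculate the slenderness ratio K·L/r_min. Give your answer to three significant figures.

λ ≈ 244

Inner diameter d_i = 68.5 − 2×5.7 = 57.10 mm
I = π(d_o⁴ − d_i⁴)/64 = π(68.5⁴ − 57.10⁴)/64 = 5.590×10^5 mm⁴
A = 1.125×10^3 mm²;  r_min = √(I/A) = √(5.590×10^5/1.125×10^3) = 22.29 mm
L_e = K·L = 0.7 × 7.78 m = 5.446 m = 5446.0 mm
λ = L_e / r_min = 5446.0 / 22.29 = 244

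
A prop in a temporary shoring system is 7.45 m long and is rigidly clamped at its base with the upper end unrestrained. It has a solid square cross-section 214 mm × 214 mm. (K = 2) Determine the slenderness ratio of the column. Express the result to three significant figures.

For a square r = a/√12 = 214/√12 = 61.78 mm
L_e = K·L = 2 × 7.45 m = 14.90 m = 14900 mm
λ = L_e / r_min = 14900 / 61.78 = 241

λ ≈ 241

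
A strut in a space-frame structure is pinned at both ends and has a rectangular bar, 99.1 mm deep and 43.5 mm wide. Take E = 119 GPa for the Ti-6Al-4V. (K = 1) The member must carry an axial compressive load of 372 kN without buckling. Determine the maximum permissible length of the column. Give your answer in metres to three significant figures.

L_max ≈ 1.46 m

Buckling occurs about the weak axis: I_min = h·b³/12 with b = 43.5 mm (the shorter side).
I_min = 99.1×43.5³/12 = 6.798×10^5 mm⁴
I = 6.798×10^-7 m⁴
At the buckling limit P_cr = P = 3.720×10^5 N
From P_cr = π²EI/(K·L)²:  L = (1/K)·√(π²EI/P_cr) = (1/1)·√(π²×1.19×10^11×6.798×10^-7/3.720×10^5)
L = 1.46 m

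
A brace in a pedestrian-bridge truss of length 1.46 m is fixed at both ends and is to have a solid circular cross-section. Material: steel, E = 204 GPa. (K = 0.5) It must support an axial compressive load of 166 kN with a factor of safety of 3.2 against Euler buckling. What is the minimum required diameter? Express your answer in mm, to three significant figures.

Required P_cr = n·P = 3.2 × 166 = 531.2 kN
L_e = K·L = 0.5 × 1.46 = 0.7300 m
Required I = P_cr·L_e²/(π²E) = 5.312×10^5 × 0.7300² / (π² × 2.04×10^11) = 1.406×10^-7 m⁴
I_req = 1.406×10^5 mm⁴
Solid circle: I = πd⁴/64  ⇒  d = (64I/π)^(1/4) = (64×1.406×10^5/π)^(1/4) = 41.1 mm

d ≈ 41.1 mm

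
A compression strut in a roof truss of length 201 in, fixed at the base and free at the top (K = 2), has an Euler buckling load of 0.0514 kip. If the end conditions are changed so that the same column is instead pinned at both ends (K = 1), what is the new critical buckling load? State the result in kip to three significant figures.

P_cr ∝ 1/K², so P_cr,new = P_cr,old × (K_old/K_new)² = 0.0514 × (2/1)²
= 0.0514 × 4.000 = 0.206 kip

P_cr ≈ 0.206 kip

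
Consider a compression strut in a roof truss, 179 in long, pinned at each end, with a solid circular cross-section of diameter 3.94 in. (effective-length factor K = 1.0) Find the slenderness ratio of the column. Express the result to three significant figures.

λ ≈ 182

For a solid circle r = d/4 = 3.94/4 = 0.9850 in
L_e = K·L = 1 × 179 = 179.0 in
λ = L_e / r_min = 179.00 / 0.9850 = 182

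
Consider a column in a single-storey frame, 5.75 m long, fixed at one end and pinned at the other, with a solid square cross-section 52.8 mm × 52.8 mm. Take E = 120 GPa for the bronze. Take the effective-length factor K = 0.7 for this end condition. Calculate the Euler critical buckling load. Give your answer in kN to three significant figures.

I = a⁴/12 = 52.8⁴/12 = 6.477×10^5 mm⁴
I = 6.477×10^5 mm⁴ = 6.477×10^-7 m⁴
Effective length L_e = K·L = 0.7 × 5.75 = 4.025 m
P_cr = π²EI / L_e² = π² × 120×10⁹ × 6.477×10^-7 / 4.025² = 4.735×10^4 N

P_cr ≈ 47.3 kN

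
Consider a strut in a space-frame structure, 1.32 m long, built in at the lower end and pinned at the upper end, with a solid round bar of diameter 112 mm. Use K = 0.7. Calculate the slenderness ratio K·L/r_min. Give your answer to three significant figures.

λ ≈ 33.0

I = πd⁴/64 = π×112⁴/64 = 7.724×10^6 mm⁴
A = 9.852×10^3 mm²;  r_min = √(I/A) = √(7.724×10^6/9.852×10^3) = 28.00 mm
L_e = K·L = 0.7 × 1.32 m = 0.9240 m = 924.00 mm
λ = L_e / r_min = 924.00 / 28.00 = 33.0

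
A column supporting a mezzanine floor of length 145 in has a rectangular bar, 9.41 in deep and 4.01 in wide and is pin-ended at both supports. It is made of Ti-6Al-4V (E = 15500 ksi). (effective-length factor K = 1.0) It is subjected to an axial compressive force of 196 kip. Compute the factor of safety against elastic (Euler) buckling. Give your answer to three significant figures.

n ≈ 1.88

Buckling occurs about the weak axis: I_min = h·b³/12 with b = 4.01 in (the shorter side).
I_min = 9.41×4.01³/12 = 50.56 in⁴
Effective length L_e = K·L = 1 × 145 = 145.0 in
P_cr = π²EI / L_e² = π² × 15500×10³ × 50.56 / 145.0² = 3.679×10^5 lb
Factor of safety n = P_cr / P = 367.91 / 196 = 1.88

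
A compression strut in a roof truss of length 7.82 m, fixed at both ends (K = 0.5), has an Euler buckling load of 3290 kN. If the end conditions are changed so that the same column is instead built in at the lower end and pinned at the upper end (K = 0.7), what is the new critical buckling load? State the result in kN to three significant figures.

P_cr ∝ 1/K², so P_cr,new = P_cr,old × (K_old/K_new)² = 3290 × (0.5/0.7)²
= 3290 × 0.5102 = 1680 kN

P_cr ≈ 1680 kN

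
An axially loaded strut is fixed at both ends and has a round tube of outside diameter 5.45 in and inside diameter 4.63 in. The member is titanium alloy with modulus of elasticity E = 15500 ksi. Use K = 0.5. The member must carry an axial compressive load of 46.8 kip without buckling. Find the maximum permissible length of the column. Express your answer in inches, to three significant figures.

d_o = 5.45 in, d_i = 4.63 in
I = π(d_o⁴ − d_i⁴)/64 = π(5.45⁴ − 4.630⁴)/64 = 20.75 in⁴
At the buckling limit P_cr = P = 4.680×10^4 lb
From P_cr = π²EI/(K·L)²:  L = (1/K)·√(π²EI/P_cr) = (1/0.5)·√(π²×1.55×10^7×20.75/4.680×10^4)
L = 521 in

L_max ≈ 521 in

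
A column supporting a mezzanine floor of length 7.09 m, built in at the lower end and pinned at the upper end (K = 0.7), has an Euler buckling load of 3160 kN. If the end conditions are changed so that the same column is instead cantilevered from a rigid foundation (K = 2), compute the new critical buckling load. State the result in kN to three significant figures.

P_cr ∝ 1/K², so P_cr,new = P_cr,old × (K_old/K_new)² = 3160 × (0.7/2)²
= 3160 × 0.1225 = 387 kN

P_cr ≈ 387 kN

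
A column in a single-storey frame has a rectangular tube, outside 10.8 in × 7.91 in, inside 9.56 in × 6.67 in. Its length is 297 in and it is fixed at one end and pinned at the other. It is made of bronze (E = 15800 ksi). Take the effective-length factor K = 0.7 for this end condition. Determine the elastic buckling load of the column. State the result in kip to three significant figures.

P_cr ≈ 754 kip

Weak-axis I_min = (h_o·b_o³ − h_i·b_i³)/12 with b_o = 7.91, b_i = 6.670 in (shorter outer/inner sides).
I_min = (10.8×7.91³ − 9.560×6.670³)/12 = 209.0 in⁴
Effective length L_e = K·L = 0.7 × 297 = 207.9 in
P_cr = π²EI / L_e² = π² × 15800×10³ × 209.0 / 207.9² = 7.541×10^5 lb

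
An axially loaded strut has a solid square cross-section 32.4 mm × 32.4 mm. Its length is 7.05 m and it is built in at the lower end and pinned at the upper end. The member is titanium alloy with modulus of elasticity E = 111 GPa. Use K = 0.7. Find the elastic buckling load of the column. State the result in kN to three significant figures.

I = a⁴/12 = 32.4⁴/12 = 9.183×10^4 mm⁴
I = 9.183×10^4 mm⁴ = 9.183×10^-8 m⁴
Effective length L_e = K·L = 0.7 × 7.05 = 4.935 m
P_cr = π²EI / L_e² = π² × 111×10⁹ × 9.183×10^-8 / 4.935² = 4.131×10^3 N

P_cr ≈ 4.13 kN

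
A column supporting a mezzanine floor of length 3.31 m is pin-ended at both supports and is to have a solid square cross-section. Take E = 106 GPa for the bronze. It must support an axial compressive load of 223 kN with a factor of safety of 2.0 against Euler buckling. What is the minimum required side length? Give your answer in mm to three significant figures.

Required P_cr = n·P = 2.0 × 223 = 446.0 kN
L_e = K·L = 1 × 3.31 = 3.310 m
Required I = P_cr·L_e²/(π²E) = 4.460×10^5 × 3.310² / (π² × 1.06×10^11) = 4.671×10^-6 m⁴
I_req = 4.671×10^6 mm⁴
Solid square: I = a⁴/12  ⇒  a = (12I)^(1/4) = (12×4.671×10^6)^(1/4) = 86.5 mm

a ≈ 86.5 mm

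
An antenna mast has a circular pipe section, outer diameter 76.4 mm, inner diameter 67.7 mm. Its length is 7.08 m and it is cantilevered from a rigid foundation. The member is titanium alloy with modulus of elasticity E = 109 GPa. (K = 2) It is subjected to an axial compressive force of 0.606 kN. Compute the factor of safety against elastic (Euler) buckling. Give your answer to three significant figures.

n ≈ 5.68

d_o = 76.4 mm, d_i = 67.7 mm
I = π(d_o⁴ − d_i⁴)/64 = π(76.4⁴ − 67.70⁴)/64 = 6.413×10^5 mm⁴
I = 6.413×10^5 mm⁴ = 6.413×10^-7 m⁴
Effective length L_e = K·L = 2 × 7.08 = 14.16 m
P_cr = π²EI / L_e² = π² × 109×10⁹ × 6.413×10^-7 / 14.16² = 3.441×10^3 N
Factor of safety n = P_cr / P = 3.4406 / 0.606 = 5.68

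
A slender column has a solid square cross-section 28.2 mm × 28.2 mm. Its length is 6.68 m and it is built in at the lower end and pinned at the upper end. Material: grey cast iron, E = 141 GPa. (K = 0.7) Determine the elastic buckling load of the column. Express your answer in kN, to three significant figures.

I = a⁴/12 = 28.2⁴/12 = 5.270×10^4 mm⁴
I = 5.270×10^4 mm⁴ = 5.270×10^-8 m⁴
Effective length L_e = K·L = 0.7 × 6.68 = 4.676 m
P_cr = π²EI / L_e² = π² × 141×10⁹ × 5.270×10^-8 / 4.676² = 3.354×10^3 N

P_cr ≈ 3.35 kN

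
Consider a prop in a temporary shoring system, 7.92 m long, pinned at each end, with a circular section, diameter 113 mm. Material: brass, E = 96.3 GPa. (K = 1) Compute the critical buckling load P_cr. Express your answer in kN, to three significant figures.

P_cr ≈ 121 kN

I = πd⁴/64 = π×113⁴/64 = 8.004×10^6 mm⁴
I = 8.004×10^6 mm⁴ = 8.004×10^-6 m⁴
Effective length L_e = K·L = 1 × 7.92 = 7.920 m
P_cr = π²EI / L_e² = π² × 96.3×10⁹ × 8.004×10^-6 / 7.920² = 1.213×10^5 N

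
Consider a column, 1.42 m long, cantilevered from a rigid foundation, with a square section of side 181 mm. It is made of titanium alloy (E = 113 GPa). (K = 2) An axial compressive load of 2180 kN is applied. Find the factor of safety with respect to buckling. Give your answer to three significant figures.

n ≈ 5.67

I = a⁴/12 = 181⁴/12 = 8.944×10^7 mm⁴
I = 8.944×10^7 mm⁴ = 8.944×10^-5 m⁴
Effective length L_e = K·L = 2 × 1.42 = 2.840 m
P_cr = π²EI / L_e² = π² × 113×10⁹ × 8.944×10^-5 / 2.840² = 1.237×10^7 N
Factor of safety n = P_cr / P = 12367 / 2180 = 5.67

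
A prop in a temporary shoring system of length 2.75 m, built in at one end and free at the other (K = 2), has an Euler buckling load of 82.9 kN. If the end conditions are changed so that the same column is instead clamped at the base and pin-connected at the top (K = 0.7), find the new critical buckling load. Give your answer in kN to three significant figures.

P_cr ∝ 1/K², so P_cr,new = P_cr,old × (K_old/K_new)² = 82.9 × (2/0.7)²
= 82.9 × 8.163 = 677 kN

P_cr ≈ 677 kN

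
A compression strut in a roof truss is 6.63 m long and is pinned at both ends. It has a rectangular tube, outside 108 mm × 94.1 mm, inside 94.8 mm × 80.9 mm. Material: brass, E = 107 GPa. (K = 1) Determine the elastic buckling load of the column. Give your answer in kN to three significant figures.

Weak-axis I_min = (h_o·b_o³ − h_i·b_i³)/12 with b_o = 94.1, b_i = 80.90 mm (shorter outer/inner sides).
I_min = (108×94.1³ − 94.80×80.90³)/12 = 3.316×10^6 mm⁴
I = 3.316×10^6 mm⁴ = 3.316×10^-6 m⁴
Effective length L_e = K·L = 1 × 6.63 = 6.630 m
P_cr = π²EI / L_e² = π² × 107×10⁹ × 3.316×10^-6 / 6.630² = 7.967×10^4 N

P_cr ≈ 79.7 kN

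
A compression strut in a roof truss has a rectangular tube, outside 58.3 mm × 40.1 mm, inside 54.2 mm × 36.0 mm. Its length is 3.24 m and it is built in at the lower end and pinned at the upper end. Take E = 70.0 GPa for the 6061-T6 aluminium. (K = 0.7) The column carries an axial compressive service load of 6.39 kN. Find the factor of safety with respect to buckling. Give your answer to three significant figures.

n ≈ 2.16

Weak-axis I_min = (h_o·b_o³ − h_i·b_i³)/12 with b_o = 40.1, b_i = 36.00 mm (shorter outer/inner sides).
I_min = (58.3×40.1³ − 54.20×36.00³)/12 = 1.025×10^5 mm⁴
I = 1.025×10^5 mm⁴ = 1.025×10^-7 m⁴
Effective length L_e = K·L = 0.7 × 3.24 = 2.268 m
P_cr = π²EI / L_e² = π² × 70.0×10⁹ × 1.025×10^-7 / 2.268² = 1.377×10^4 N
Factor of safety n = P_cr / P = 13.772 / 6.39 = 2.16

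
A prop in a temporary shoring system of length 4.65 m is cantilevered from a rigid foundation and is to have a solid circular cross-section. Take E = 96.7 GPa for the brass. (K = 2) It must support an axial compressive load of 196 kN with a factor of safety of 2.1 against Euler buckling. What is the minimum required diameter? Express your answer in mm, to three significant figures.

Required P_cr = n·P = 2.1 × 196 = 411.6 kN
L_e = K·L = 2 × 4.65 = 9.300 m
Required I = P_cr·L_e²/(π²E) = 4.116×10^5 × 9.300² / (π² × 9.67×10^10) = 3.730×10^-5 m⁴
I_req = 3.730×10^7 mm⁴
Solid circle: I = πd⁴/64  ⇒  d = (64I/π)^(1/4) = (64×3.730×10^7/π)^(1/4) = 166 mm

d ≈ 166 mm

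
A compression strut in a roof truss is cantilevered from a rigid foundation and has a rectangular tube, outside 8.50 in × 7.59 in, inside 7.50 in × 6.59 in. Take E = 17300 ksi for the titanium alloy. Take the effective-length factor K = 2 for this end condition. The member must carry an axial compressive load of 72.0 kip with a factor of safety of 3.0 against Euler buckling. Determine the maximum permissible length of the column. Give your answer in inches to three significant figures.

L_max ≈ 161 in

Weak-axis I_min = (h_o·b_o³ − h_i·b_i³)/12 with b_o = 7.59, b_i = 6.590 in (shorter outer/inner sides).
I_min = (8.50×7.59³ − 7.500×6.590³)/12 = 130.8 in⁴
Required critical load P_cr = n·P = 3.0 × 72.0 = 216.0 kip = 2.160×10^5 lb
From P_cr = π²EI/(K·L)²:  L = (1/K)·√(π²EI/P_cr) = (1/2)·√(π²×1.73×10^7×130.8/2.160×10^5)
L = 161 in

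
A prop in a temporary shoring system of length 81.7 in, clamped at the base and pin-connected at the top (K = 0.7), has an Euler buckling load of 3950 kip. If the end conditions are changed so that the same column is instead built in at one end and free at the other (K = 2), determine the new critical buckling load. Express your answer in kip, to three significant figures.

P_cr ≈ 484 kip

P_cr ∝ 1/K², so P_cr,new = P_cr,old × (K_old/K_new)² = 3950 × (0.7/2)²
= 3950 × 0.1225 = 484 kip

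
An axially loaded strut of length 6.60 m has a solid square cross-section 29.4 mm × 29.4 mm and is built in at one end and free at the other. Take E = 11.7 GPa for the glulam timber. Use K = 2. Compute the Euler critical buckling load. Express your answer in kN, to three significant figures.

I = a⁴/12 = 29.4⁴/12 = 6.226×10^4 mm⁴
I = 6.226×10^4 mm⁴ = 6.226×10^-8 m⁴
Effective length L_e = K·L = 2 × 6.60 = 13.20 m
P_cr = π²EI / L_e² = π² × 11.7×10⁹ × 6.226×10^-8 / 13.20² = 41.26 N

P_cr ≈ 0.0413 kN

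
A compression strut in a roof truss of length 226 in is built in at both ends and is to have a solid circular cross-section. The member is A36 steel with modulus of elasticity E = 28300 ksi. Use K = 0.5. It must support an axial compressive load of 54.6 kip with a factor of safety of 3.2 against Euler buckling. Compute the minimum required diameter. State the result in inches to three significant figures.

d ≈ 3.57 in

Required P_cr = n·P = 3.2 × 54.6 = 174.7 kip
L_e = K·L = 0.5 × 226 = 113.0 in
Required I = P_cr·L_e²/(π²E) = 1.747×10^5 × 113.0² / (π² × 2.83×10^7) = 7.988 in⁴
Solid circle: I = πd⁴/64  ⇒  d = (64I/π)^(1/4) = (64×7.988/π)^(1/4) = 3.57 in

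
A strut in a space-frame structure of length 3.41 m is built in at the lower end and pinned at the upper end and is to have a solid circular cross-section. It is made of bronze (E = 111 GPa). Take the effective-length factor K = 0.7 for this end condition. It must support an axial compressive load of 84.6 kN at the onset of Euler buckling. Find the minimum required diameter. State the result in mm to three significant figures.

d ≈ 54.7 mm

L_e = K·L = 0.7 × 3.41 = 2.387 m
Required I = P_cr·L_e²/(π²E) = 8.460×10^4 × 2.387² / (π² × 1.11×10^11) = 4.400×10^-7 m⁴
I_req = 4.400×10^5 mm⁴
Solid circle: I = πd⁴/64  ⇒  d = (64I/π)^(1/4) = (64×4.400×10^5/π)^(1/4) = 54.7 mm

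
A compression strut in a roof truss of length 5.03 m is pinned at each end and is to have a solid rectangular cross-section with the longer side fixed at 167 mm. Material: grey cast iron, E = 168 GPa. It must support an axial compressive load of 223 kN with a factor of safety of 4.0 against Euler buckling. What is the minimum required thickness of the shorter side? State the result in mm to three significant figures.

b ≈ 99.3 mm

Required P_cr = n·P = 4.0 × 223 = 892.0 kN
L_e = K·L = 1 × 5.03 = 5.030 m
Required I = P_cr·L_e²/(π²E) = 8.920×10^5 × 5.030² / (π² × 1.68×10^11) = 1.361×10^-5 m⁴
I_req = 1.361×10^7 mm⁴
Rectangle, weak axis: I_min = h·b³/12 with h = 167 mm fixed  ⇒  b = (12I/h)^(1/3) = 99.3 mm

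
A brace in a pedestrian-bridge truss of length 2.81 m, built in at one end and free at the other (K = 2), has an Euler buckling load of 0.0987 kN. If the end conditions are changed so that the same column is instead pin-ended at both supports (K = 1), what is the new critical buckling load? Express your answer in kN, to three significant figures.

P_cr ≈ 0.395 kN

P_cr ∝ 1/K², so P_cr,new = P_cr,old × (K_old/K_new)² = 0.0987 × (2/1)²
= 0.0987 × 4.000 = 0.395 kN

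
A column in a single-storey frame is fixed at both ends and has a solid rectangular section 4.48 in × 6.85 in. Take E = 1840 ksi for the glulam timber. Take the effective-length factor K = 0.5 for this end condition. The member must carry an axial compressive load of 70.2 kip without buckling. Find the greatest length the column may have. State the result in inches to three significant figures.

Buckling occurs about the weak axis: I_min = h·b³/12 with b = 4.48 in (the shorter side).
I_min = 6.85×4.48³/12 = 51.33 in⁴
At the buckling limit P_cr = P = 7.020×10^4 lb
From P_cr = π²EI/(K·L)²:  L = (1/K)·√(π²EI/P_cr) = (1/0.5)·√(π²×1.84×10^6×51.33/7.020×10^4)
L = 230 in

L_max ≈ 230 in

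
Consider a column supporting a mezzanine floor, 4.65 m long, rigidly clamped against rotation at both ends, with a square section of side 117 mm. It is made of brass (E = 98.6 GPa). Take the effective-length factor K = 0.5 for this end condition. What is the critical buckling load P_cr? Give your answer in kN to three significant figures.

P_cr ≈ 2810 kN

I = a⁴/12 = 117⁴/12 = 1.562×10^7 mm⁴
I = 1.562×10^7 mm⁴ = 1.562×10^-5 m⁴
Effective length L_e = K·L = 0.5 × 4.65 = 2.325 m
P_cr = π²EI / L_e² = π² × 98.6×10⁹ × 1.562×10^-5 / 2.325² = 2.811×10^6 N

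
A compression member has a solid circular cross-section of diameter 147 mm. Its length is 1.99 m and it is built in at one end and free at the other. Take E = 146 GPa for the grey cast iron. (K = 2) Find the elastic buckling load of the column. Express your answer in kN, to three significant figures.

P_cr ≈ 2090 kN

I = πd⁴/64 = π×147⁴/64 = 2.292×10^7 mm⁴
I = 2.292×10^7 mm⁴ = 2.292×10^-5 m⁴
Effective length L_e = K·L = 2 × 1.99 = 3.980 m
P_cr = π²EI / L_e² = π² × 146×10⁹ × 2.292×10^-5 / 3.980² = 2.085×10^6 N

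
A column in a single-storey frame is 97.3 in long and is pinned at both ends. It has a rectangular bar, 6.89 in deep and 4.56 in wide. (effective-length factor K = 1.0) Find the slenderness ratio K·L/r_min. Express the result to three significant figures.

λ ≈ 73.9

Buckling occurs about the weak axis: I_min = h·b³/12 with b = 4.56 in (the shorter side).
I_min = 6.89×4.56³/12 = 54.44 in⁴
A = 31.42 in²;  r_min = √(I/A) = √(54.44/31.42) = 1.316 in
L_e = K·L = 1 × 97.3 = 97.30 in
λ = L_e / r_min = 97.300 / 1.316 = 73.9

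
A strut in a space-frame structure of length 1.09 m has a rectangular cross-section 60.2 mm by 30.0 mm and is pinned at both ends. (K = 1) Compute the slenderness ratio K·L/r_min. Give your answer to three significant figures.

λ ≈ 126

For a rectangle r_min = b/√12 = 30.0/√12 = 8.660 mm
L_e = K·L = 1 × 1.09 m = 1.090 m = 1090.0 mm
λ = L_e / r_min = 1090.0 / 8.660 = 126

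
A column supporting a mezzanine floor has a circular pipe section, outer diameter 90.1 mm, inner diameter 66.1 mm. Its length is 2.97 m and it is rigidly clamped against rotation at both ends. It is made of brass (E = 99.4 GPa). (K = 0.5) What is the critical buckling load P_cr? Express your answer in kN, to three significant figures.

d_o = 90.1 mm, d_i = 66.1 mm
I = π(d_o⁴ − d_i⁴)/64 = π(90.1⁴ − 66.10⁴)/64 = 2.298×10^6 mm⁴
I = 2.298×10^6 mm⁴ = 2.298×10^-6 m⁴
Effective length L_e = K·L = 0.5 × 2.97 = 1.485 m
P_cr = π²EI / L_e² = π² × 99.4×10⁹ × 2.298×10^-6 / 1.485² = 1.022×10^6 N

P_cr ≈ 1020 kN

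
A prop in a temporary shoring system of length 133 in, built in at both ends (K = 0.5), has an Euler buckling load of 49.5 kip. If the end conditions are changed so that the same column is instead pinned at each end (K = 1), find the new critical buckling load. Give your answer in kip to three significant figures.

P_cr ∝ 1/K², so P_cr,new = P_cr,old × (K_old/K_new)² = 49.5 × (0.5/1)²
= 49.5 × 0.2500 = 12.4 kip

P_cr ≈ 12.4 kip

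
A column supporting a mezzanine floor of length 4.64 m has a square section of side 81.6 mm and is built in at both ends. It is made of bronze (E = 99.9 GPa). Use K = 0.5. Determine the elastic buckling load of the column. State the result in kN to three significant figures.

P_cr ≈ 677 kN

I = a⁴/12 = 81.6⁴/12 = 3.695×10^6 mm⁴
I = 3.695×10^6 mm⁴ = 3.695×10^-6 m⁴
Effective length L_e = K·L = 0.5 × 4.64 = 2.320 m
P_cr = π²EI / L_e² = π² × 99.9×10⁹ × 3.695×10^-6 / 2.320² = 6.768×10^5 N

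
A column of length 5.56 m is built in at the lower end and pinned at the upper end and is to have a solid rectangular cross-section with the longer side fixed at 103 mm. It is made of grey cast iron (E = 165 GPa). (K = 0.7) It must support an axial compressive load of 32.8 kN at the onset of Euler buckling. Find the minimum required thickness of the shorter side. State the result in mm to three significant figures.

L_e = K·L = 0.7 × 5.56 = 3.892 m
Required I = P_cr·L_e²/(π²E) = 3.280×10^4 × 3.892² / (π² × 1.65×10^11) = 3.051×10^-7 m⁴
I_req = 3.051×10^5 mm⁴
Rectangle, weak axis: I_min = h·b³/12 with h = 103 mm fixed  ⇒  b = (12I/h)^(1/3) = 32.9 mm

b ≈ 32.9 mm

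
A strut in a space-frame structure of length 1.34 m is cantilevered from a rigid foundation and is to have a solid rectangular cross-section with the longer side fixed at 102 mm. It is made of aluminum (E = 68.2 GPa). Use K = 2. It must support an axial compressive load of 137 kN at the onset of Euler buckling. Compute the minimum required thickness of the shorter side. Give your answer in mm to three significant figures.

b ≈ 55.6 mm

L_e = K·L = 2 × 1.34 = 2.680 m
Required I = P_cr·L_e²/(π²E) = 1.370×10^5 × 2.680² / (π² × 6.82×10^10) = 1.462×10^-6 m⁴
I_req = 1.462×10^6 mm⁴
Rectangle, weak axis: I_min = h·b³/12 with h = 102 mm fixed  ⇒  b = (12I/h)^(1/3) = 55.6 mm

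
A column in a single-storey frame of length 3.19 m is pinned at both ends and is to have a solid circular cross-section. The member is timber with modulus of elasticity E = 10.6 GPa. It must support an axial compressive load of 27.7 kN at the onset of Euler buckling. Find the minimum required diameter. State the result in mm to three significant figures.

d ≈ 86.1 mm

L_e = K·L = 1 × 3.19 = 3.190 m
Required I = P_cr·L_e²/(π²E) = 2.770×10^4 × 3.190² / (π² × 1.06×10^10) = 2.694×10^-6 m⁴
I_req = 2.694×10^6 mm⁴
Solid circle: I = πd⁴/64  ⇒  d = (64I/π)^(1/4) = (64×2.694×10^6/π)^(1/4) = 86.1 mm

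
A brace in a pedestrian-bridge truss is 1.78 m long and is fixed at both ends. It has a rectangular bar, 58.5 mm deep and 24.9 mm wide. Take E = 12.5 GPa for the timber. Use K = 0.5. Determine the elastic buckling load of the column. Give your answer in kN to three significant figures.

P_cr ≈ 11.7 kN

Buckling occurs about the weak axis: I_min = h·b³/12 with b = 24.9 mm (the shorter side).
I_min = 58.5×24.9³/12 = 7.526×10^4 mm⁴
I = 7.526×10^4 mm⁴ = 7.526×10^-8 m⁴
Effective length L_e = K·L = 0.5 × 1.78 = 0.8900 m
P_cr = π²EI / L_e² = π² × 12.5×10⁹ × 7.526×10^-8 / 0.8900² = 1.172×10^4 N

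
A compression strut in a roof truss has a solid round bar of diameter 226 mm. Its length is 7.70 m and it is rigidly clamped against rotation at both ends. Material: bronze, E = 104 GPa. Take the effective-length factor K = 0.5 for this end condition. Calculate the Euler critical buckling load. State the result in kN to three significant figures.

P_cr ≈ 8870 kN

I = πd⁴/64 = π×226⁴/64 = 1.281×10^8 mm⁴
I = 1.281×10^8 mm⁴ = 1.281×10^-4 m⁴
Effective length L_e = K·L = 0.5 × 7.70 = 3.850 m
P_cr = π²EI / L_e² = π² × 104×10⁹ × 1.281×10^-4 / 3.850² = 8.868×10^6 N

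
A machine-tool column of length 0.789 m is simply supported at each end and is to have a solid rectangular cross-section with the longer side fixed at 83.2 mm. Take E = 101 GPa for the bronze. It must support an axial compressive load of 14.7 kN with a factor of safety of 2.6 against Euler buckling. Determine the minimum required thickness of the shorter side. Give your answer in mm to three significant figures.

Required P_cr = n·P = 2.6 × 14.7 = 38.22 kN
L_e = K·L = 1 × 0.789 = 0.7890 m
Required I = P_cr·L_e²/(π²E) = 3.822×10^4 × 0.7890² / (π² × 1.01×10^11) = 2.387×10^-8 m⁴
I_req = 2.387×10^4 mm⁴
Rectangle, weak axis: I_min = h·b³/12 with h = 83.2 mm fixed  ⇒  b = (12I/h)^(1/3) = 15.1 mm

b ≈ 15.1 mm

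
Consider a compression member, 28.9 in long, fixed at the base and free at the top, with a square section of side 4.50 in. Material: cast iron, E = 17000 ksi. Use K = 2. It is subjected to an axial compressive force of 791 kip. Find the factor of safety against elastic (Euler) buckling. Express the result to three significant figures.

n ≈ 2.17

I = a⁴/12 = 4.50⁴/12 = 34.17 in⁴
Effective length L_e = K·L = 2 × 28.9 = 57.80 in
P_cr = π²EI / L_e² = π² × 17000×10³ × 34.17 / 57.80² = 1.716×10^6 lb
Factor of safety n = P_cr / P = 1716.2 / 791 = 2.17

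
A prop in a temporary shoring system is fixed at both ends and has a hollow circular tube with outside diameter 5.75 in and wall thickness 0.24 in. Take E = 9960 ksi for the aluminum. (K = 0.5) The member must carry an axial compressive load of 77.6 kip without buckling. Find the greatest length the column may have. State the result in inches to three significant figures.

L_max ≈ 283 in

Inner diameter d_i = 5.75 − 2×0.24 = 5.270 in
I = π(d_o⁴ − d_i⁴)/64 = π(5.75⁴ − 5.270⁴)/64 = 15.80 in⁴
At the buckling limit P_cr = P = 7.760×10^4 lb
From P_cr = π²EI/(K·L)²:  L = (1/K)·√(π²EI/P_cr) = (1/0.5)·√(π²×9.96×10^6×15.80/7.760×10^4)
L = 283 in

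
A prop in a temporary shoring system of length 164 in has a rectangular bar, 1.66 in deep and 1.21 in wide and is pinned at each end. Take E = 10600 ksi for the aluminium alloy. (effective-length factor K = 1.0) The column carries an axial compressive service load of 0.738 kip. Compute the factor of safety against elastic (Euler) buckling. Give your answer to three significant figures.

Buckling occurs about the weak axis: I_min = h·b³/12 with b = 1.21 in (the shorter side).
I_min = 1.66×1.21³/12 = 0.2451 in⁴
Effective length L_e = K·L = 1 × 164 = 164.0 in
P_cr = π²EI / L_e² = π² × 10600×10³ × 0.2451 / 164.0² = 953.2 lb
Factor of safety n = P_cr / P = 0.95324 / 0.738 = 1.29

n ≈ 1.29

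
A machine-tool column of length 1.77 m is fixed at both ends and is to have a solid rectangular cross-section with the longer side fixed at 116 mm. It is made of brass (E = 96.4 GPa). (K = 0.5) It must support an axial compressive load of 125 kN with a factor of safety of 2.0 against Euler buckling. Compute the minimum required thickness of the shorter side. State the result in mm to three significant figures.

b ≈ 27.7 mm

Required P_cr = n·P = 2.0 × 125 = 250.0 kN
L_e = K·L = 0.5 × 1.77 = 0.8850 m
Required I = P_cr·L_e²/(π²E) = 2.500×10^5 × 0.8850² / (π² × 9.64×10^10) = 2.058×10^-7 m⁴
I_req = 2.058×10^5 mm⁴
Rectangle, weak axis: I_min = h·b³/12 with h = 116 mm fixed  ⇒  b = (12I/h)^(1/3) = 27.7 mm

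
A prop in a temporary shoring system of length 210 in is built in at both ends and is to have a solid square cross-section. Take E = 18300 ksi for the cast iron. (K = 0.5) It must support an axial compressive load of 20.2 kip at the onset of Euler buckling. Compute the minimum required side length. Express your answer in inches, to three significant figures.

a ≈ 1.96 in

L_e = K·L = 0.5 × 210 = 105.0 in
Required I = P_cr·L_e²/(π²E) = 2.020×10^4 × 105.0² / (π² × 1.83×10^7) = 1.233 in⁴
Solid square: I = a⁴/12  ⇒  a = (12I)^(1/4) = (12×1.233)^(1/4) = 1.96 in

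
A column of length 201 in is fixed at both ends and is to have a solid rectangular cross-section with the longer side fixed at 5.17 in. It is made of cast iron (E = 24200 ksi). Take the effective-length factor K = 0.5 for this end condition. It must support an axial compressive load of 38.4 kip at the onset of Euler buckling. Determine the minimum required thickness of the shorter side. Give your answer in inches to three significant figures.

L_e = K·L = 0.5 × 201 = 100.5 in
Required I = P_cr·L_e²/(π²E) = 3.840×10^4 × 100.5² / (π² × 2.42×10^7) = 1.624 in⁴
Rectangle, weak axis: I_min = h·b³/12 with h = 5.17 in fixed  ⇒  b = (12I/h)^(1/3) = 1.56 in

b ≈ 1.56 in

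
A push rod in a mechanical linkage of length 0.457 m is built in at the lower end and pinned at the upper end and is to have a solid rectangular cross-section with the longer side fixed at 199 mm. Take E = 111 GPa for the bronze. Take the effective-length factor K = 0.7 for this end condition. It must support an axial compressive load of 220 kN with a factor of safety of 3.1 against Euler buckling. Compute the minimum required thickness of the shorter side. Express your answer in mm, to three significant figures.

b ≈ 15.7 mm

Required P_cr = n·P = 3.1 × 220 = 682.0 kN
L_e = K·L = 0.7 × 0.457 = 0.3199 m
Required I = P_cr·L_e²/(π²E) = 6.820×10^5 × 0.3199² / (π² × 1.11×10^11) = 6.371×10^-8 m⁴
I_req = 6.371×10^4 mm⁴
Rectangle, weak axis: I_min = h·b³/12 with h = 199 mm fixed  ⇒  b = (12I/h)^(1/3) = 15.7 mm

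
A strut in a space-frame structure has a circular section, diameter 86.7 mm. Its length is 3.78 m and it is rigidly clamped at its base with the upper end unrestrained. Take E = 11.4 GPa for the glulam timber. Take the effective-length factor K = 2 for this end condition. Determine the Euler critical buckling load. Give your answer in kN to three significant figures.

I = πd⁴/64 = π×86.7⁴/64 = 2.774×10^6 mm⁴
I = 2.774×10^6 mm⁴ = 2.774×10^-6 m⁴
Effective length L_e = K·L = 2 × 3.78 = 7.560 m
P_cr = π²EI / L_e² = π² × 11.4×10⁹ × 2.774×10^-6 / 7.560² = 5.460×10^3 N

P_cr ≈ 5.46 kN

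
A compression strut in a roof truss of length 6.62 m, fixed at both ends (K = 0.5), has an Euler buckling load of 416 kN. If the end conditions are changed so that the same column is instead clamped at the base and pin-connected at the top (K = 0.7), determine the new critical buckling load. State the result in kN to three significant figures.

P_cr ∝ 1/K², so P_cr,new = P_cr,old × (K_old/K_new)² = 416 × (0.5/0.7)²
= 416 × 0.5102 = 212 kN

P_cr ≈ 212 kN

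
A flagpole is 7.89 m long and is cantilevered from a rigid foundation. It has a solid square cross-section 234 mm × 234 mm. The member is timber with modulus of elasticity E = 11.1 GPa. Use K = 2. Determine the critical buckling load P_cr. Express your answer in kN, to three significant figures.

P_cr ≈ 110 kN

I = a⁴/12 = 234⁴/12 = 2.499×10^8 mm⁴
I = 2.499×10^8 mm⁴ = 2.499×10^-4 m⁴
Effective length L_e = K·L = 2 × 7.89 = 15.78 m
P_cr = π²EI / L_e² = π² × 11.1×10⁹ × 2.499×10^-4 / 15.78² = 1.099×10^5 N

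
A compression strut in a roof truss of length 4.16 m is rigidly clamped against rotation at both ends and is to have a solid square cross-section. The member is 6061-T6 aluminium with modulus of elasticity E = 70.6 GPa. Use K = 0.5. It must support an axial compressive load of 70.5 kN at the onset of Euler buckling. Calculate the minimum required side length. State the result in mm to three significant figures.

L_e = K·L = 0.5 × 4.16 = 2.080 m
Required I = P_cr·L_e²/(π²E) = 7.050×10^4 × 2.080² / (π² × 7.06×10^10) = 4.377×10^-7 m⁴
I_req = 4.377×10^5 mm⁴
Solid square: I = a⁴/12  ⇒  a = (12I)^(1/4) = (12×4.377×10^5)^(1/4) = 47.9 mm

a ≈ 47.9 mm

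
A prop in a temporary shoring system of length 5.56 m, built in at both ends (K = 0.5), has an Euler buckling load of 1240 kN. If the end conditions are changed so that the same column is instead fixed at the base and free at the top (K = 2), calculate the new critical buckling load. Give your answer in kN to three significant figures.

P_cr ≈ 77.5 kN

P_cr ∝ 1/K², so P_cr,new = P_cr,old × (K_old/K_new)² = 1240 × (0.5/2)²
= 1240 × 0.06250 = 77.5 kN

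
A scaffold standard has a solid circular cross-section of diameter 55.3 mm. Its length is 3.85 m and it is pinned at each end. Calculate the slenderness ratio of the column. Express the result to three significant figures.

For a solid circle r = d/4 = 55.3/4 = 13.82 mm
L_e = K·L = 1 × 3.85 m = 3.850 m = 3850.0 mm
λ = L_e / r_min = 3850.0 / 13.82 = 278

λ ≈ 278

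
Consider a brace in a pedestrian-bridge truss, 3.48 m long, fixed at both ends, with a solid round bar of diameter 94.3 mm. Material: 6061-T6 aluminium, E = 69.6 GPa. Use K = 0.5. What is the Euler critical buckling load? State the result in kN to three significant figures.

P_cr ≈ 881 kN

I = πd⁴/64 = π×94.3⁴/64 = 3.882×10^6 mm⁴
I = 3.882×10^6 mm⁴ = 3.882×10^-6 m⁴
Effective length L_e = K·L = 0.5 × 3.48 = 1.740 m
P_cr = π²EI / L_e² = π² × 69.6×10⁹ × 3.882×10^-6 / 1.740² = 8.807×10^5 N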